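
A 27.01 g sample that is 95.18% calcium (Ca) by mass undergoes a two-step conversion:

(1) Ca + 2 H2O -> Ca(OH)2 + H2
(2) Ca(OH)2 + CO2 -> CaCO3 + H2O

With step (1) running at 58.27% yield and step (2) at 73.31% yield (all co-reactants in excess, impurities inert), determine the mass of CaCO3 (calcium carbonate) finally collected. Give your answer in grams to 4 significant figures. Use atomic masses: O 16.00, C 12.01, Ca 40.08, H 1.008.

27.42 g

Pure Ca = 27.01 × 0.9518 = 25.708 g.
M(Ca) = 40.08 g/mol.
M(CaCO3) = 40.08 + 12.01 + 3(16.00) = 100.09 g/mol.
n(Ca) = 25.708 / 40.08 = 0.64142 mol.
Step 1 (Ca:Ca(OH)2 = 1:1): theoretical n(Ca(OH)2) = 0.64142 mol; at 58.27% yield, n(Ca(OH)2) = 0.37376 mol.
Step 2 (Ca(OH)2:CaCO3 = 1:1): theoretical n(CaCO3) = 0.37376 mol, so theoretical mass = 0.37376 × 100.09 = 37.409 g.
At 73.31% yield, actual mass of CaCO3 = 37.409 × 0.7331 = 27.425 g.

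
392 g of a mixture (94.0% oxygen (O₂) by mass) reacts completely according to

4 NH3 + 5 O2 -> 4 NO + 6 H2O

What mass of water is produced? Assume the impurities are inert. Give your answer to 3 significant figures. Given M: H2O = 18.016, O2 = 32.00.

Mass of pure O2 = 392 g × 0.940 = 368.5 g.
n(O2) = 368.5 g / 32.00 g/mol = 11.52 mol.
From the equation the O2:H2O mole ratio is 5:6, so n(H2O) = 11.52 × 6/5 = 13.82 mol.
Mass of H2O = 13.82 mol × 18.016 g/mol = 248.9 g.

249 g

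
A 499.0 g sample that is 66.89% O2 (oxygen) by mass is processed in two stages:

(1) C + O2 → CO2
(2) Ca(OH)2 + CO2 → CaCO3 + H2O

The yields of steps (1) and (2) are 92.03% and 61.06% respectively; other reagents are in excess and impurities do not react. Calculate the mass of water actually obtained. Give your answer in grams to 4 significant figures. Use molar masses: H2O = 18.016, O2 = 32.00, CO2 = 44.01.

105.6 g

Pure O2 = 499.0 × 0.6689 = 333.78 g.
n(O2) = 333.78 / 32.00 = 10.431 mol.
Step 1 (O2:CO2 = 1:1): theoretical n(CO2) = 10.431 mol; at 92.03% yield, n(CO2) = 9.5993 mol.
Step 2 (CO2:H2O = 1:1): theoretical n(H2O) = 9.5993 mol, so theoretical mass = 9.5993 × 18.016 = 172.94 g.
At 61.06% yield, actual mass of H2O = 172.94 × 0.6106 = 105.60 g.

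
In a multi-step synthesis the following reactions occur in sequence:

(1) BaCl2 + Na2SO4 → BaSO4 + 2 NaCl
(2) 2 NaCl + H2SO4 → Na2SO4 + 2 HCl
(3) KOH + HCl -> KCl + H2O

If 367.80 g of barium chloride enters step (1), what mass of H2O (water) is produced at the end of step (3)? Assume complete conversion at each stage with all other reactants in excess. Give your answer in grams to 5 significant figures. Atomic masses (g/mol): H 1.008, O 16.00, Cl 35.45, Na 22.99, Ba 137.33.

63.644 g

M(BaCl2) = 137.33 + 2(35.45) = 208.23 g/mol.
M(H2O) = 2(1.008) + 16.00 = 18.016 g/mol.
n(BaCl2) = 367.80 / 208.23 = 1.76632 mol.
Reaction (1): BaCl2→NaCl ratio 1:2 ⇒ n(NaCl) = 3.53263 mol.
Reaction (2): NaCl→HCl ratio 2:2 ⇒ n(HCl) = 3.53263 mol.
Reaction (3): HCl→H2O ratio 1:1 ⇒ n(H2O) = 3.53263 mol.
Mass of H2O = 3.53263 × 18.016 = 63.6439 g.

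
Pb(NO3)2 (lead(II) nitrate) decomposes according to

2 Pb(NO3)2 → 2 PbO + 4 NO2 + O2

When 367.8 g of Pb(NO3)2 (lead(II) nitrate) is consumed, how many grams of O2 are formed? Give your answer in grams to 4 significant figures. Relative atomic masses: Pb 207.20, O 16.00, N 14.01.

17.77 g

M(Pb(NO3)2) = 207.20 + 2(14.01) + 6(16.00) = 331.22 g/mol.
M(O2) = 2(16.00) = 32.00 g/mol.
n(Pb(NO3)2) = 367.80 g / 331.22 g/mol = 1.1104 mol.
From the equation the Pb(NO3)2:O2 mole ratio is 2:1, so n(O2) = 1.1104 × 1/2 = 0.55522 mol.
Mass of O2 = 0.55522 mol × 32.00 g/mol = 17.767 g.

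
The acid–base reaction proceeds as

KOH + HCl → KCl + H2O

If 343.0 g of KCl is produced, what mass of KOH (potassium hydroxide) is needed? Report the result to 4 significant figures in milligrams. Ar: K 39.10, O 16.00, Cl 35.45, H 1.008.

M(KCl) = 39.10 + 35.45 = 74.55 g/mol.
M(KOH) = 39.10 + 16.00 + 1.008 = 56.108 g/mol.
n(KCl) = 343.00 g / 74.55 g/mol = 4.6009 mol.
From the equation the KCl:KOH mole ratio is 1:1, so n(KOH) = 4.6009 × 1/1 = 4.6009 mol.
Mass of KOH = 4.6009 mol × 56.108 g/mol = 258.15 g.
Converting to mg: 258.15 g = 258100 mg.

258100 mg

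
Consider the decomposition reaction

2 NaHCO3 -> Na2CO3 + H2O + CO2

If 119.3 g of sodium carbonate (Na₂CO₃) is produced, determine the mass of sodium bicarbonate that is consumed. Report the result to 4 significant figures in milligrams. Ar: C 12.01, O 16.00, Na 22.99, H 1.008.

189100 mg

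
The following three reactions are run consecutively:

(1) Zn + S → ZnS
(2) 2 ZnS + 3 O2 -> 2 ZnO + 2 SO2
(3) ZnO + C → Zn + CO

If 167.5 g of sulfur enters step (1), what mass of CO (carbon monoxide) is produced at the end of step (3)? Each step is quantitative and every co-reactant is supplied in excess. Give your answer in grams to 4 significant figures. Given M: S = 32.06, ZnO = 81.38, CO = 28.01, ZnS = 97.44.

n(S) = 167.5 / 32.06 = 5.2246 mol.
Reaction (1): S→ZnS ratio 1:1 ⇒ n(ZnS) = 5.2246 mol.
Reaction (2): ZnS→ZnO ratio 2:2 ⇒ n(ZnO) = 5.2246 mol.
Reaction (3): ZnO→CO ratio 1:1 ⇒ n(CO) = 5.2246 mol.
Mass of CO = 5.2246 × 28.01 = 146.34 g.

146.3 g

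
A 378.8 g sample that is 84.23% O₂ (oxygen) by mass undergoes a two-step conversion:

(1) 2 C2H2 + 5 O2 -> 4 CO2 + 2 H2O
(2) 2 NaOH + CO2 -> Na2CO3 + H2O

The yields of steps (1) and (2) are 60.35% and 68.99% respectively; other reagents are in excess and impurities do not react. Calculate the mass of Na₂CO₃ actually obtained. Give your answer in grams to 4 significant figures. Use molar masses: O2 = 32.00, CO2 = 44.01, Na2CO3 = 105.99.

Pure O2 = 378.8 × 0.8423 = 319.06 g.
n(O2) = 319.06 / 32.00 = 9.9707 mol.
Step 1 (O2:CO2 = 5:4): theoretical n(CO2) = 7.9766 mol; at 60.35% yield, n(CO2) = 4.8139 mol.
Step 2 (CO2:Na2CO3 = 1:1): theoretical n(Na2CO3) = 4.8139 mol, so theoretical mass = 4.8139 × 105.99 = 510.22 g.
At 68.99% yield, actual mass of Na2CO3 = 510.22 × 0.6899 = 352.00 g.

352.0 g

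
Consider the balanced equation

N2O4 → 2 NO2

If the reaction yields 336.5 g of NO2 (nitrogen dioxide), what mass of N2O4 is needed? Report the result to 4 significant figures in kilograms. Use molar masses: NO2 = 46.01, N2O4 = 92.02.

0.3365 kg

n(NO2) = 336.50 g / 46.01 g/mol = 7.3136 mol.
From the equation the NO2:N2O4 mole ratio is 2:1, so n(N2O4) = 7.3136 × 1/2 = 3.6568 mol.
Mass of N2O4 = 3.6568 mol × 92.02 g/mol = 336.50 g.
Converting to kg: 336.50 g = 0.3365 kg.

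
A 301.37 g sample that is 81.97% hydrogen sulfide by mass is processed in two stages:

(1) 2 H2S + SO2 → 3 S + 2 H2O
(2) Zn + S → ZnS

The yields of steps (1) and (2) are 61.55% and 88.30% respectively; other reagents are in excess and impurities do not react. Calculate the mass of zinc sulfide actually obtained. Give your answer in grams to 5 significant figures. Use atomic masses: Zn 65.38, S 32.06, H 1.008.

575.87 g

Pure H2S = 301.37 × 0.8197 = 247.033 g.
M(H2S) = 2(1.008) + 32.06 = 34.076 g/mol.
M(ZnS) = 65.38 + 32.06 = 97.44 g/mol.
n(H2S) = 247.033 / 34.076 = 7.24947 mol.
Step 1 (H2S:S = 2:3): theoretical n(S) = 10.8742 mol; at 61.55% yield, n(S) = 6.69307 mol.
Step 2 (S:ZnS = 1:1): theoretical n(ZnS) = 6.69307 mol, so theoretical mass = 6.69307 × 97.44 = 652.173 g.
At 88.30% yield, actual mass of ZnS = 652.173 × 0.8830 = 575.869 g.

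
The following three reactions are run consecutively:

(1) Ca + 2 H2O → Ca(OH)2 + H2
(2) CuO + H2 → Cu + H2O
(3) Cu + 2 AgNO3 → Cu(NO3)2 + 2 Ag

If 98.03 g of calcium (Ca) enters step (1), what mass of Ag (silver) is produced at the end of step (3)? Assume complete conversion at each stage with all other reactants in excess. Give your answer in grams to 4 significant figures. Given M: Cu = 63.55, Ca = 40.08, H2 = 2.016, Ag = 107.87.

527.7 g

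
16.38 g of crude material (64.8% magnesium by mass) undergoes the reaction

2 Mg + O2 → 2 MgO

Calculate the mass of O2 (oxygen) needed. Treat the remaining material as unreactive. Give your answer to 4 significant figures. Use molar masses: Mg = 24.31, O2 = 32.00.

6.986 g

Mass of pure Mg = 16.38 g × 0.648 = 10.614 g.
n(Mg) = 10.614 g / 24.31 g/mol = 0.43662 mol.
From the equation the Mg:O2 mole ratio is 2:1, so n(O2) = 0.43662 × 1/2 = 0.21831 mol.
Mass of O2 = 0.21831 mol × 32.00 g/mol = 6.9859 g.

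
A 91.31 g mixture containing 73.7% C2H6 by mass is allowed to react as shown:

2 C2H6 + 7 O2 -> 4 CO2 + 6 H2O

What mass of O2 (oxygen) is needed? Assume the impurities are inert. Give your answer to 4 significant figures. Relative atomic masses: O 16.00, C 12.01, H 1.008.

Mass of pure C2H6 = 91.31 g × 0.737 = 67.295 g.
M(C2H6) = 2(12.01) + 6(1.008) = 30.068 g/mol.
M(O2) = 2(16.00) = 32.00 g/mol.
n(C2H6) = 67.295 g / 30.068 g/mol = 2.2381 mol.
From the equation the C2H6:O2 mole ratio is 2:7, so n(O2) = 2.2381 × 7/2 = 7.8334 mol.
Mass of O2 = 7.8334 mol × 32.00 g/mol = 250.67 g.

250.7 g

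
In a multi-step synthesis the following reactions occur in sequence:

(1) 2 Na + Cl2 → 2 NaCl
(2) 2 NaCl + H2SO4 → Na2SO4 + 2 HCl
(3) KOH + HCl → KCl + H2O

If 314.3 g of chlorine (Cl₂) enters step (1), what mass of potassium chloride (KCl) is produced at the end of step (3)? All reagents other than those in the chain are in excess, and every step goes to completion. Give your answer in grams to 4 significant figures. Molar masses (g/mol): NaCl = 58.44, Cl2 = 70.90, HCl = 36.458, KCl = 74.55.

661.0 g

n(Cl2) = 314.3 / 70.90 = 4.4330 mol.
Reaction (1): Cl2→NaCl ratio 1:2 ⇒ n(NaCl) = 8.8660 mol.
Reaction (2): NaCl→HCl ratio 2:2 ⇒ n(HCl) = 8.8660 mol.
Reaction (3): HCl→KCl ratio 1:1 ⇒ n(KCl) = 8.8660 mol.
Mass of KCl = 8.8660 × 74.55 = 660.96 g.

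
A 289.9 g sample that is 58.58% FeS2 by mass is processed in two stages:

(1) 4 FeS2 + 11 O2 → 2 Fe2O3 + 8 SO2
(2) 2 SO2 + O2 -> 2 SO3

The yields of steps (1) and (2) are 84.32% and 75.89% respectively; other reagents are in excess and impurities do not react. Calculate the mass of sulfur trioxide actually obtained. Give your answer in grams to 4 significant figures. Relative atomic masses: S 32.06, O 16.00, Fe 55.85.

Pure FeS2 = 289.9 × 0.5858 = 169.82 g.
M(FeS2) = 55.85 + 2(32.06) = 119.97 g/mol.
M(SO3) = 32.06 + 3(16.00) = 80.06 g/mol.
n(FeS2) = 169.82 / 119.97 = 1.4155 mol.
Step 1 (FeS2:SO2 = 4:8): theoretical n(SO2) = 2.8311 mol; at 84.32% yield, n(SO2) = 2.3872 mol.
Step 2 (SO2:SO3 = 2:2): theoretical n(SO3) = 2.3872 mol, so theoretical mass = 2.3872 × 80.06 = 191.12 g.
At 75.89% yield, actual mass of SO3 = 191.12 × 0.7589 = 145.04 g.

145.0 g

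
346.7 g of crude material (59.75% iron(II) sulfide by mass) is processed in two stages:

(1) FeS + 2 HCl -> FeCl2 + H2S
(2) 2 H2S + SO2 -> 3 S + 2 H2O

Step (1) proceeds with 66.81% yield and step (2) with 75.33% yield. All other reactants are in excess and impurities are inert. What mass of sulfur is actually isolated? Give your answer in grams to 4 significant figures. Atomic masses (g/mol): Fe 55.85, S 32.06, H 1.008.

57.03 g

Pure FeS = 346.7 × 0.5975 = 207.15 g.
M(FeS) = 55.85 + 32.06 = 87.91 g/mol.
M(S) = 32.06 g/mol.
n(FeS) = 207.15 / 87.91 = 2.3564 mol.
Step 1 (FeS:H2S = 1:1): theoretical n(H2S) = 2.3564 mol; at 66.81% yield, n(H2S) = 1.5743 mol.
Step 2 (H2S:S = 2:3): theoretical n(S) = 2.3615 mol, so theoretical mass = 2.3615 × 32.06 = 75.709 g.
At 75.33% yield, actual mass of S = 75.709 × 0.7533 = 57.032 g.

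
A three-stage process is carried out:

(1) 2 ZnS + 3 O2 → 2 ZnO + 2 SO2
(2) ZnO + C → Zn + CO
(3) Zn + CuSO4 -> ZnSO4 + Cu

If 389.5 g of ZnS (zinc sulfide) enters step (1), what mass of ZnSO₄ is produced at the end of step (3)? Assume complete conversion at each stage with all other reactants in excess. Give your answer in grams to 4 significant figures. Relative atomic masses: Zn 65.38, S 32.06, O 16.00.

645.3 g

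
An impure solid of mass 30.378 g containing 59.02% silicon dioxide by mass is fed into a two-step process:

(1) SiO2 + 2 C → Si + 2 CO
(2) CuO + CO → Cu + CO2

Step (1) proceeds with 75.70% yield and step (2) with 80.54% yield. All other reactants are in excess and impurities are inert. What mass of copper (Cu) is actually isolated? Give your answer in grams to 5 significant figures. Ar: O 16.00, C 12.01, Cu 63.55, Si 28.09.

23.121 g

Pure SiO2 = 30.378 × 0.5902 = 17.9291 g.
M(SiO2) = 28.09 + 2(16.00) = 60.09 g/mol.
M(Cu) = 63.55 g/mol.
n(SiO2) = 17.9291 / 60.09 = 0.298371 mol.
Step 1 (SiO2:CO = 1:2): theoretical n(CO) = 0.596741 mol; at 75.70% yield, n(CO) = 0.451733 mol.
Step 2 (CO:Cu = 1:1): theoretical n(Cu) = 0.451733 mol, so theoretical mass = 0.451733 × 63.55 = 28.7076 g.
At 80.54% yield, actual mass of Cu = 28.7076 × 0.8054 = 23.1211 g.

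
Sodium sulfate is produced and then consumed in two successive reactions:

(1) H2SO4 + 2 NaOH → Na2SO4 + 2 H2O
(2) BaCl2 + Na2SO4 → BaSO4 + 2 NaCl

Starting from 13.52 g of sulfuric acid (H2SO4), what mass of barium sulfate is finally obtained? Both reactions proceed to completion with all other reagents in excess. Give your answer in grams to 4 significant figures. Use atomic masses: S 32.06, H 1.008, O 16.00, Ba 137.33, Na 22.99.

32.17 g

M(H2SO4) = 2(1.008) + 32.06 + 4(16.00) = 98.076 g/mol.
M(BaSO4) = 137.33 + 32.06 + 4(16.00) = 233.39 g/mol.
n(H2SO4) = 13.520 / 98.076 = 0.13785 mol.
Step 1 gives a 1:1 ratio of H2SO4 to Na2SO4, so n(Na2SO4) = 0.13785 mol.
In step 2 the Na2SO4:BaSO4 ratio is 1:1, so n(BaSO4) = 0.13785 mol.
Mass of BaSO4 = 0.13785 × 233.39 = 32.173 g.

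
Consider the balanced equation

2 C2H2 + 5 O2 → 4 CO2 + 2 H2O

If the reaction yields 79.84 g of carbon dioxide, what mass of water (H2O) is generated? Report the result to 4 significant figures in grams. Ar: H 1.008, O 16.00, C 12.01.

16.34 g

M(CO2) = 12.01 + 2(16.00) = 44.01 g/mol.
M(H2O) = 2(1.008) + 16.00 = 18.016 g/mol.
n(CO2) = 79.840 g / 44.01 g/mol = 1.8141 mol.
From the equation the CO2:H2O mole ratio is 4:2, so n(H2O) = 1.8141 × 2/4 = 0.90707 mol.
Mass of H2O = 0.90707 mol × 18.016 g/mol = 16.342 g.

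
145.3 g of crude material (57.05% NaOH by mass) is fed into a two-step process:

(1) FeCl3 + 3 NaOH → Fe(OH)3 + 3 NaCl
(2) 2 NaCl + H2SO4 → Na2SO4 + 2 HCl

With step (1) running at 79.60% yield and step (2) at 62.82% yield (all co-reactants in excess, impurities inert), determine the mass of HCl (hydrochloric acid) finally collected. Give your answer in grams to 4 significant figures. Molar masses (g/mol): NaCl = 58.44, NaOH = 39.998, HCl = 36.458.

37.78 g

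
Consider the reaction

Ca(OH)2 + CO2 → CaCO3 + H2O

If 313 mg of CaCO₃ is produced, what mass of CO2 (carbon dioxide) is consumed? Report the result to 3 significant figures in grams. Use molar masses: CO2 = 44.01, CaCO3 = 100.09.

0.138 g

Convert: 313 mg = 0.3130 g.
n(CaCO3) = 0.3130 g / 100.09 g/mol = 0.003127 mol.
From the equation the CaCO3:CO2 mole ratio is 1:1, so n(CO2) = 0.003127 × 1/1 = 0.003127 mol.
Mass of CO2 = 0.003127 mol × 44.01 g/mol = 0.1376 g.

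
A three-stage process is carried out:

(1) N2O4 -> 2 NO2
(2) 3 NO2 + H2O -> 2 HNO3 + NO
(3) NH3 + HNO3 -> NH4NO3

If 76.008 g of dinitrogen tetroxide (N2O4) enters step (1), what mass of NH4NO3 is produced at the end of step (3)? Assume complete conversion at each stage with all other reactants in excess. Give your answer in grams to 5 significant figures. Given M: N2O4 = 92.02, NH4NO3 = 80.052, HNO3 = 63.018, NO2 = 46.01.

n(N2O4) = 76.008 / 92.02 = 0.825994 mol.
Reaction (1): N2O4→NO2 ratio 1:2 ⇒ n(NO2) = 1.65199 mol.
Reaction (2): NO2→HNO3 ratio 3:2 ⇒ n(HNO3) = 1.10133 mol.
Reaction (3): HNO3→NH4NO3 ratio 1:1 ⇒ n(NH4NO3) = 1.10133 mol.
Mass of NH4NO3 = 1.10133 × 80.052 = 88.1633 g.

88.163 g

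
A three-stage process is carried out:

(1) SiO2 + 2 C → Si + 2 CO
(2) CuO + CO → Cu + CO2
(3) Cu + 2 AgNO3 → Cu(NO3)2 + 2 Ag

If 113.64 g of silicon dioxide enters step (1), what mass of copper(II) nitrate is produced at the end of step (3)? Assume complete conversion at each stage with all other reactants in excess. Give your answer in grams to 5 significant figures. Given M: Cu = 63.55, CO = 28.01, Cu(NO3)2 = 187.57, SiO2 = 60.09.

709.45 g

n(SiO2) = 113.64 / 60.09 = 1.89116 mol.
Reaction (1): SiO2→CO ratio 1:2 ⇒ n(CO) = 3.78233 mol.
Reaction (2): CO→Cu ratio 1:1 ⇒ n(Cu) = 3.78233 mol.
Reaction (3): Cu→Cu(NO3)2 ratio 1:1 ⇒ n(Cu(NO3)2) = 3.78233 mol.
Mass of Cu(NO3)2 = 3.78233 × 187.57 = 709.451 g.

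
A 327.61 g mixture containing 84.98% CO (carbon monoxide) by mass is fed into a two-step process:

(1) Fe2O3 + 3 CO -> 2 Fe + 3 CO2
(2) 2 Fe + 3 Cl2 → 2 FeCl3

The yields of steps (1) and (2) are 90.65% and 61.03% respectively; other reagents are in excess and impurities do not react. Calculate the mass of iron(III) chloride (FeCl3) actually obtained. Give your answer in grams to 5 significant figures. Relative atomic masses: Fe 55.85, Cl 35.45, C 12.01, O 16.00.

594.61 g

Pure CO = 327.61 × 0.8498 = 278.403 g.
M(CO) = 12.01 + 16.00 = 28.01 g/mol.
M(FeCl3) = 55.85 + 3(35.45) = 162.20 g/mol.
n(CO) = 278.403 / 28.01 = 9.93941 mol.
Step 1 (CO:Fe = 3:2): theoretical n(Fe) = 6.62628 mol; at 90.65% yield, n(Fe) = 6.00672 mol.
Step 2 (Fe:FeCl3 = 2:2): theoretical n(FeCl3) = 6.00672 mol, so theoretical mass = 6.00672 × 162.20 = 974.290 g.
At 61.03% yield, actual mass of FeCl3 = 974.290 × 0.6103 = 594.609 g.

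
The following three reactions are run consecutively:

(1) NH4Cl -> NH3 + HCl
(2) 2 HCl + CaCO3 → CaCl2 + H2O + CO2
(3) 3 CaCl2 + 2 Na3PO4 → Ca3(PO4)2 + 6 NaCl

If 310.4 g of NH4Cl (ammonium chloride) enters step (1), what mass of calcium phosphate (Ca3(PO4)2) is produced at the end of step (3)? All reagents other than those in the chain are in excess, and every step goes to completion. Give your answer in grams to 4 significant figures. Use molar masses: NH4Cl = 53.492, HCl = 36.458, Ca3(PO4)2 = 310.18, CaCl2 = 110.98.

300.0 g

n(NH4Cl) = 310.4 / 53.492 = 5.8027 mol.
Reaction (1): NH4Cl→HCl ratio 1:1 ⇒ n(HCl) = 5.8027 mol.
Reaction (2): HCl→CaCl2 ratio 2:1 ⇒ n(CaCl2) = 2.9014 mol.
Reaction (3): CaCl2→Ca3(PO4)2 ratio 3:1 ⇒ n(Ca3(PO4)2) = 0.96712 mol.
Mass of Ca3(PO4)2 = 0.96712 × 310.18 = 299.98 g.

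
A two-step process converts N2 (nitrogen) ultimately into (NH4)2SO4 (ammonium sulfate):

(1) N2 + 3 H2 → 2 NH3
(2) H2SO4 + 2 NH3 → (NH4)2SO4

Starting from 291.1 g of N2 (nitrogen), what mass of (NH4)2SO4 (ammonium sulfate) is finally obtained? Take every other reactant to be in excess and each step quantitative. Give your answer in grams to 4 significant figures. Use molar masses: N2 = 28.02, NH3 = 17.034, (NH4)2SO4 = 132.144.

1373 g

n(N2) = 291.10 / 28.02 = 10.389 mol.
Step 1 gives a 1:2 ratio of N2 to NH3, so n(NH3) = 20.778 mol.
In step 2 the NH3:(NH4)2SO4 ratio is 2:1, so n((NH4)2SO4) = 10.389 mol.
Mass of (NH4)2SO4 = 10.389 × 132.144 = 1372.8 g.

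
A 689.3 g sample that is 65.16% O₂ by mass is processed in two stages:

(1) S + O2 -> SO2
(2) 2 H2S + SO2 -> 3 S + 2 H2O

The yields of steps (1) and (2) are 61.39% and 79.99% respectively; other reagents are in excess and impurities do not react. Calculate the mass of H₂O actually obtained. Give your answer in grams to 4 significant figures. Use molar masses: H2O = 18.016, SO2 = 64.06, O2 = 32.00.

248.3 g

Pure O2 = 689.3 × 0.6516 = 449.15 g.
n(O2) = 449.15 / 32.00 = 14.036 mol.
Step 1 (O2:SO2 = 1:1): theoretical n(SO2) = 14.036 mol; at 61.39% yield, n(SO2) = 8.6166 mol.
Step 2 (SO2:H2O = 1:2): theoretical n(H2O) = 17.233 mol, so theoretical mass = 17.233 × 18.016 = 310.47 g.
At 79.99% yield, actual mass of H2O = 310.47 × 0.7999 = 248.35 g.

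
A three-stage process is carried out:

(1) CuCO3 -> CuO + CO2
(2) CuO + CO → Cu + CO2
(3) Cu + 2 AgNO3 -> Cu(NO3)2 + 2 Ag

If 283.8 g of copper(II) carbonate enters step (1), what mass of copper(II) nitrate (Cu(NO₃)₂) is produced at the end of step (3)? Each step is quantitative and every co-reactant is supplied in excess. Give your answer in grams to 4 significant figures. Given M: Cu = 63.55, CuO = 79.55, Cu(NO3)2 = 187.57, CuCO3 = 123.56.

430.8 g

n(CuCO3) = 283.8 / 123.56 = 2.2969 mol.
Reaction (1): CuCO3→CuO ratio 1:1 ⇒ n(CuO) = 2.2969 mol.
Reaction (2): CuO→Cu ratio 1:1 ⇒ n(Cu) = 2.2969 mol.
Reaction (3): Cu→Cu(NO3)2 ratio 1:1 ⇒ n(Cu(NO3)2) = 2.2969 mol.
Mass of Cu(NO3)2 = 2.2969 × 187.57 = 430.82 g.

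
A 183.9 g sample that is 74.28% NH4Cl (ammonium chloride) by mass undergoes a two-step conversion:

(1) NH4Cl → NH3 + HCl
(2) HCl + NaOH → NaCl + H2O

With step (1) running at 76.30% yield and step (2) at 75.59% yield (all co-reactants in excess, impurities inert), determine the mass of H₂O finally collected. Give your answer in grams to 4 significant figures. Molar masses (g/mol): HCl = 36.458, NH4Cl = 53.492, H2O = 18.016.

26.53 g

Pure NH4Cl = 183.9 × 0.7428 = 136.60 g.
n(NH4Cl) = 136.60 / 53.492 = 2.5537 mol.
Step 1 (NH4Cl:HCl = 1:1): theoretical n(HCl) = 2.5537 mol; at 76.30% yield, n(HCl) = 1.9485 mol.
Step 2 (HCl:H2O = 1:1): theoretical n(H2O) = 1.9485 mol, so theoretical mass = 1.9485 × 18.016 = 35.103 g.
At 75.59% yield, actual mass of H2O = 35.103 × 0.7559 = 26.535 g.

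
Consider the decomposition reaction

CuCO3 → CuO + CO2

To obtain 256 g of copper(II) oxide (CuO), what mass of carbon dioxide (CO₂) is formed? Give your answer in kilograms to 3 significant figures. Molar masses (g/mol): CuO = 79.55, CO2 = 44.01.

n(CuO) = 256.0 g / 79.55 g/mol = 3.218 mol.
From the equation the CuO:CO2 mole ratio is 1:1, so n(CO2) = 3.218 × 1/1 = 3.218 mol.
Mass of CO2 = 3.218 mol × 44.01 g/mol = 141.6 g.
Converting to kg: 141.6 g = 0.142 kg.

0.142 kg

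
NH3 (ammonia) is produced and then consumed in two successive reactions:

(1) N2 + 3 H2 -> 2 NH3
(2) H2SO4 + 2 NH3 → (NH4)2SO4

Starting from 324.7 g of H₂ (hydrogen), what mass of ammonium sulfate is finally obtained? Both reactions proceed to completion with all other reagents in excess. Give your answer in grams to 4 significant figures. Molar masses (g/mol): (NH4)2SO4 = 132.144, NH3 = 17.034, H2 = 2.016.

7094 g

n(H2) = 324.70 / 2.016 = 161.06 mol.
Step 1 gives a 3:2 ratio of H2 to NH3, so n(NH3) = 107.37 mol.
In step 2 the NH3:(NH4)2SO4 ratio is 2:1, so n((NH4)2SO4) = 53.687 mol.
Mass of (NH4)2SO4 = 53.687 × 132.144 = 7094.4 g.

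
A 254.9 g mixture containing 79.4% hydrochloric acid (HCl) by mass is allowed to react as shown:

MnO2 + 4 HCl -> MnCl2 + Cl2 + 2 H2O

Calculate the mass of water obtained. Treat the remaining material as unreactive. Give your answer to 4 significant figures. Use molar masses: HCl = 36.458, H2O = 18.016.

Mass of pure HCl = 254.9 g × 0.794 = 202.39 g.
n(HCl) = 202.39 g / 36.458 g/mol = 5.5513 mol.
From the equation the HCl:H2O mole ratio is 4:2, so n(H2O) = 5.5513 × 2/4 = 2.7757 mol.
Mass of H2O = 2.7757 mol × 18.016 g/mol = 50.006 g.

50.01 g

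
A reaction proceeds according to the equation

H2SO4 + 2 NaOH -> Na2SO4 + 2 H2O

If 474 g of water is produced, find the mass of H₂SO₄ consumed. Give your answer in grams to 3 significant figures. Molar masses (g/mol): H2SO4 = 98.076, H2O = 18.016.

1290 g

n(H2O) = 474.0 g / 18.016 g/mol = 26.31 mol.
From the equation the H2O:H2SO4 mole ratio is 2:1, so n(H2SO4) = 26.31 × 1/2 = 13.15 mol.
Mass of H2SO4 = 13.15 mol × 98.076 g/mol = 1290 g.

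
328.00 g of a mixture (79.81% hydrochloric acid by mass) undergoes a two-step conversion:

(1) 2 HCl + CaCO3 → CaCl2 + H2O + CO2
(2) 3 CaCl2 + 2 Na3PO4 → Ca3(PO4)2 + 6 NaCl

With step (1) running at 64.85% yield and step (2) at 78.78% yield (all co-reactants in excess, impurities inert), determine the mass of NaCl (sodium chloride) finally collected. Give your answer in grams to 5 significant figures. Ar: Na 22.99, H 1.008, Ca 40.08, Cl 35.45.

Pure HCl = 328.00 × 0.7981 = 261.777 g.
M(HCl) = 1.008 + 35.45 = 36.458 g/mol.
M(NaCl) = 22.99 + 35.45 = 58.44 g/mol.
n(HCl) = 261.777 / 36.458 = 7.18023 mol.
Step 1 (HCl:CaCl2 = 2:1): theoretical n(CaCl2) = 3.59011 mol; at 64.85% yield, n(CaCl2) = 2.32819 mol.
Step 2 (CaCl2:NaCl = 3:6): theoretical n(NaCl) = 4.65638 mol, so theoretical mass = 4.65638 × 58.44 = 272.119 g.
At 78.78% yield, actual mass of NaCl = 272.119 × 0.7878 = 214.375 g.

214.38 g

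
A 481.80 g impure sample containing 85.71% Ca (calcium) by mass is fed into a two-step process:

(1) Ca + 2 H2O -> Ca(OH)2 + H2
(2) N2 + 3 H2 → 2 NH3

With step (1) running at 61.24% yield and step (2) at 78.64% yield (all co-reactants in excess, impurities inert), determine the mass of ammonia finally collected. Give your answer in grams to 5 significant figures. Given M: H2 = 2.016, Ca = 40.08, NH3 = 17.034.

Pure Ca = 481.80 × 0.8571 = 412.951 g.
n(Ca) = 412.951 / 40.08 = 10.3032 mol.
Step 1 (Ca:H2 = 1:1): theoretical n(H2) = 10.3032 mol; at 61.24% yield, n(H2) = 6.30966 mol.
Step 2 (H2:NH3 = 3:2): theoretical n(NH3) = 4.20644 mol, so theoretical mass = 4.20644 × 17.034 = 71.6525 g.
At 78.64% yield, actual mass of NH3 = 71.6525 × 0.7864 = 56.3475 g.

56.347 g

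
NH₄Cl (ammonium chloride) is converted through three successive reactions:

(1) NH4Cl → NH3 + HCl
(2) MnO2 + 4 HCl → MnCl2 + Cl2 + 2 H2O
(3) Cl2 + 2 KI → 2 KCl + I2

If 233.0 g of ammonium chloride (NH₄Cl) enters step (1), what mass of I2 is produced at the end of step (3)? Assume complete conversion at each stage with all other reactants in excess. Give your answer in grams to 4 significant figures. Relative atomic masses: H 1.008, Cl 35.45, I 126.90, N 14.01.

276.4 g

M(NH4Cl) = 14.01 + 4(1.008) + 35.45 = 53.492 g/mol.
M(I2) = 2(126.90) = 253.80 g/mol.
n(NH4Cl) = 233.0 / 53.492 = 4.3558 mol.
Reaction (1): NH4Cl→HCl ratio 1:1 ⇒ n(HCl) = 4.3558 mol.
Reaction (2): HCl→Cl2 ratio 4:1 ⇒ n(Cl2) = 1.0889 mol.
Reaction (3): Cl2→I2 ratio 1:1 ⇒ n(I2) = 1.0889 mol.
Mass of I2 = 1.0889 × 253.80 = 276.37 g.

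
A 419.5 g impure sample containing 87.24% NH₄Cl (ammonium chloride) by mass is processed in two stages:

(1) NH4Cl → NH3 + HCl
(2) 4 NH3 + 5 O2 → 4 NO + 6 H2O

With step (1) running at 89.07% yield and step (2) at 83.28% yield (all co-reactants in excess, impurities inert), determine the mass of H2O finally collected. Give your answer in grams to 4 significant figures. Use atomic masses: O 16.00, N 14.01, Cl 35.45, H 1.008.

137.1 g

Pure NH4Cl = 419.5 × 0.8724 = 365.97 g.
M(NH4Cl) = 14.01 + 4(1.008) + 35.45 = 53.492 g/mol.
M(H2O) = 2(1.008) + 16.00 = 18.016 g/mol.
n(NH4Cl) = 365.97 / 53.492 = 6.8416 mol.
Step 1 (NH4Cl:NH3 = 1:1): theoretical n(NH3) = 6.8416 mol; at 89.07% yield, n(NH3) = 6.0938 mol.
Step 2 (NH3:H2O = 4:6): theoretical n(H2O) = 9.1407 mol, so theoretical mass = 9.1407 × 18.016 = 164.68 g.
At 83.28% yield, actual mass of H2O = 164.68 × 0.8328 = 137.15 g.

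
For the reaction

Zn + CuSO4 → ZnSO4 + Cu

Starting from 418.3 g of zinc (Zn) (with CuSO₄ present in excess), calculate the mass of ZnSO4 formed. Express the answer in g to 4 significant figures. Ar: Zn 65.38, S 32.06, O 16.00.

1033 g

M(Zn) = 65.38 g/mol.
M(ZnSO4) = 65.38 + 32.06 + 4(16.00) = 161.44 g/mol.
n(Zn) = 418.30 g / 65.38 g/mol = 6.3980 mol.
From the equation the Zn:ZnSO4 mole ratio is 1:1, so n(ZnSO4) = 6.3980 × 1/1 = 6.3980 mol.
Mass of ZnSO4 = 6.3980 mol × 161.44 g/mol = 1032.9 g.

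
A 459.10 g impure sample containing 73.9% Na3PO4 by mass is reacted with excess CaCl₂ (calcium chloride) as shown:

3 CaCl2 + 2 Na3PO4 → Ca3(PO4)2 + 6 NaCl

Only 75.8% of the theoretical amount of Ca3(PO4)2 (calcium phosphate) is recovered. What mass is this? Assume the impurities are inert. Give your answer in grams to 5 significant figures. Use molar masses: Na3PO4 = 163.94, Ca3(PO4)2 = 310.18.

243.29 g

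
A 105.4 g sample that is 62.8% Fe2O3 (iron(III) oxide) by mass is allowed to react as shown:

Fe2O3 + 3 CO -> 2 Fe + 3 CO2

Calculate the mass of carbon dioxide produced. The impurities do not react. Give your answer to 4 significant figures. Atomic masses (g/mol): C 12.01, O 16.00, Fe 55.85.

Mass of pure Fe2O3 = 105.4 g × 0.628 = 66.191 g.
M(Fe2O3) = 2(55.85) + 3(16.00) = 159.70 g/mol.
M(CO2) = 12.01 + 2(16.00) = 44.01 g/mol.
n(Fe2O3) = 66.191 g / 159.70 g/mol = 0.41447 mol.
From the equation the Fe2O3:CO2 mole ratio is 1:3, so n(CO2) = 0.41447 × 3/1 = 1.2434 mol.
Mass of CO2 = 1.2434 mol × 44.01 g/mol = 54.723 g.

54.72 g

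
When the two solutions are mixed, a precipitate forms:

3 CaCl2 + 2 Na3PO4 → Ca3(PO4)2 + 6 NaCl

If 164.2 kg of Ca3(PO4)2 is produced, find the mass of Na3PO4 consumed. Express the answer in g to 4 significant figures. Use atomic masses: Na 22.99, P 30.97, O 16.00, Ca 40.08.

173600 g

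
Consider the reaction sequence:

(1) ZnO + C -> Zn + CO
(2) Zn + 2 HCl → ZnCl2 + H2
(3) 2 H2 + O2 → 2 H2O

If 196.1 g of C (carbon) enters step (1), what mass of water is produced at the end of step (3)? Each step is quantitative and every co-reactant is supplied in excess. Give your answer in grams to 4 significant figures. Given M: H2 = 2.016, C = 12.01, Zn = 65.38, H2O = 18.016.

294.2 g

n(C) = 196.1 / 12.01 = 16.328 mol.
Reaction (1): C→Zn ratio 1:1 ⇒ n(Zn) = 16.328 mol.
Reaction (2): Zn→H2 ratio 1:1 ⇒ n(H2) = 16.328 mol.
Reaction (3): H2→H2O ratio 2:2 ⇒ n(H2O) = 16.328 mol.
Mass of H2O = 16.328 × 18.016 = 294.17 g.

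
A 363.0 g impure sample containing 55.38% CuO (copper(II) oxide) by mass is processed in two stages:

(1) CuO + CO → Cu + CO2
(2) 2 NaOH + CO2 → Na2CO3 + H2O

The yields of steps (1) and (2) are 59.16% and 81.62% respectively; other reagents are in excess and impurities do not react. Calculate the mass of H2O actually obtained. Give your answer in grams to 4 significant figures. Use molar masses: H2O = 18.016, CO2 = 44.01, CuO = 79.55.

Pure CuO = 363.0 × 0.5538 = 201.03 g.
n(CuO) = 201.03 / 79.55 = 2.5271 mol.
Step 1 (CuO:CO2 = 1:1): theoretical n(CO2) = 2.5271 mol; at 59.16% yield, n(CO2) = 1.4950 mol.
Step 2 (CO2:H2O = 1:1): theoretical n(H2O) = 1.4950 mol, so theoretical mass = 1.4950 × 18.016 = 26.934 g.
At 81.62% yield, actual mass of H2O = 26.934 × 0.8162 = 21.984 g.

21.98 g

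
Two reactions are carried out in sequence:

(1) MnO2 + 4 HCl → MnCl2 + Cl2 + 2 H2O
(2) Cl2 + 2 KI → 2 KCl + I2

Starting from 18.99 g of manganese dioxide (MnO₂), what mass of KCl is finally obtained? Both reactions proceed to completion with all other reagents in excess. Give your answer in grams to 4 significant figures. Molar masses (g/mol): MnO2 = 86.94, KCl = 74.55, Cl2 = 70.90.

n(MnO2) = 18.990 / 86.94 = 0.21843 mol.
Step 1 gives a 1:1 ratio of MnO2 to Cl2, so n(Cl2) = 0.21843 mol.
In step 2 the Cl2:KCl ratio is 1:2, so n(KCl) = 0.43685 mol.
Mass of KCl = 0.43685 × 74.55 = 32.567 g.

32.57 g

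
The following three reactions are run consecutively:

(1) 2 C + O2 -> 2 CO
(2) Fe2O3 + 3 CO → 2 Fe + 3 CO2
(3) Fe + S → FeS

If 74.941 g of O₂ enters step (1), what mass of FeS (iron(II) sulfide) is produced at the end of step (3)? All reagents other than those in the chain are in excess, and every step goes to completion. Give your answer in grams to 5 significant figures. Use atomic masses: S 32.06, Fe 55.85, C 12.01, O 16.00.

M(O2) = 2(16.00) = 32.00 g/mol.
M(FeS) = 55.85 + 32.06 = 87.91 g/mol.
n(O2) = 74.941 / 32.00 = 2.34191 mol.
Reaction (1): O2→CO ratio 1:2 ⇒ n(CO) = 4.68381 mol.
Reaction (2): CO→Fe ratio 3:2 ⇒ n(Fe) = 3.12254 mol.
Reaction (3): Fe→FeS ratio 1:1 ⇒ n(FeS) = 3.12254 mol.
Mass of FeS = 3.12254 × 87.91 = 274.503 g.

274.50 g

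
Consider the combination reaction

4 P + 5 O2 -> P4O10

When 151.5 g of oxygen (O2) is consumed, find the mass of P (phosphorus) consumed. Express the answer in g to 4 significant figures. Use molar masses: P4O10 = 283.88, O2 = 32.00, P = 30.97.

117.3 g

n(O2) = 151.50 g / 32.00 g/mol = 4.7344 mol.
From the equation the O2:P mole ratio is 5:4, so n(P) = 4.7344 × 4/5 = 3.7875 mol.
Mass of P = 3.7875 mol × 30.97 g/mol = 117.30 g.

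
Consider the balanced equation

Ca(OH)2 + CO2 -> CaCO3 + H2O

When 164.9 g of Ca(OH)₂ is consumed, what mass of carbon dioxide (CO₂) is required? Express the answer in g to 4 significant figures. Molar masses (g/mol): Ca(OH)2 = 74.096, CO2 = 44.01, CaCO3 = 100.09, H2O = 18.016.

97.94 g

n(Ca(OH)2) = 164.90 g / 74.096 g/mol = 2.2255 mol.
From the equation the Ca(OH)2:CO2 mole ratio is 1:1, so n(CO2) = 2.2255 × 1/1 = 2.2255 mol.
Mass of CO2 = 2.2255 mol × 44.01 g/mol = 97.944 g.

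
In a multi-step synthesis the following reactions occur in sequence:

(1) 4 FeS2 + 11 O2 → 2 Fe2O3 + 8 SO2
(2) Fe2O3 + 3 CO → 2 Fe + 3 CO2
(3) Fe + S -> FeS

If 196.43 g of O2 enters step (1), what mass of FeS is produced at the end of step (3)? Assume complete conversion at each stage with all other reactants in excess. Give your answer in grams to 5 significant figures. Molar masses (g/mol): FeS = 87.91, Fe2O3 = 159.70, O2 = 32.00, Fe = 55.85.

196.23 g

n(O2) = 196.43 / 32.00 = 6.13844 mol.
Reaction (1): O2→Fe2O3 ratio 11:2 ⇒ n(Fe2O3) = 1.11608 mol.
Reaction (2): Fe2O3→Fe ratio 1:2 ⇒ n(Fe) = 2.23216 mol.
Reaction (3): Fe→FeS ratio 1:1 ⇒ n(FeS) = 2.23216 mol.
Mass of FeS = 2.23216 × 87.91 = 196.229 g.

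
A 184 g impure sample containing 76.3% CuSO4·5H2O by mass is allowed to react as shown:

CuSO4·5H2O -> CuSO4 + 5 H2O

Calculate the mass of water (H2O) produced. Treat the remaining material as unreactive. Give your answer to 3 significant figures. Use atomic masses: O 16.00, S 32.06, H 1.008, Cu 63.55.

Mass of pure CuSO4·5H2O = 184 g × 0.763 = 140.4 g.
M(CuSO4·5H2O) = 63.55 + 32.06 + 9(16.00) + 10(1.008) = 249.69 g/mol.
M(H2O) = 2(1.008) + 16.00 = 18.016 g/mol.
n(CuSO4·5H2O) = 140.4 g / 249.69 g/mol = 0.5623 mol.
From the equation the CuSO4·5H2O:H2O mole ratio is 1:5, so n(H2O) = 0.5623 × 5/1 = 2.811 mol.
Mass of H2O = 2.811 mol × 18.016 g/mol = 50.65 g.

50.6 g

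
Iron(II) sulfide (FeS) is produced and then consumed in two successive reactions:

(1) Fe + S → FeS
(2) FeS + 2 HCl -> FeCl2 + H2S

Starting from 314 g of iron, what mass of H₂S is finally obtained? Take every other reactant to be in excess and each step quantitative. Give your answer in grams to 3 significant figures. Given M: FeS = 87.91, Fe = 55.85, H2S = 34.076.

192 g

n(Fe) = 314.0 / 55.85 = 5.622 mol.
Step 1 gives a 1:1 ratio of Fe to FeS, so n(FeS) = 5.622 mol.
In step 2 the FeS:H2S ratio is 1:1, so n(H2S) = 5.622 mol.
Mass of H2S = 5.622 × 34.076 = 191.6 g.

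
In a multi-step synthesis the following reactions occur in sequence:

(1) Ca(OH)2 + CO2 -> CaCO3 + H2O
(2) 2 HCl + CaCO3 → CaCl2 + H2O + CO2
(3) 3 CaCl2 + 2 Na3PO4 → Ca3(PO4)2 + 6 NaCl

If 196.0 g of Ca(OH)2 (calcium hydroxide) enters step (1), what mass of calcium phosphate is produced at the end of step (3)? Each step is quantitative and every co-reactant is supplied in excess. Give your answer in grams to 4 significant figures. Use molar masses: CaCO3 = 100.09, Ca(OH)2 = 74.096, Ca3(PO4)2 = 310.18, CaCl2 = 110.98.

n(Ca(OH)2) = 196.0 / 74.096 = 2.6452 mol.
Reaction (1): Ca(OH)2→CaCO3 ratio 1:1 ⇒ n(CaCO3) = 2.6452 mol.
Reaction (2): CaCO3→CaCl2 ratio 1:1 ⇒ n(CaCl2) = 2.6452 mol.
Reaction (3): CaCl2→Ca3(PO4)2 ratio 3:1 ⇒ n(Ca3(PO4)2) = 0.88174 mol.
Mass of Ca3(PO4)2 = 0.88174 × 310.18 = 273.50 g.

273.5 g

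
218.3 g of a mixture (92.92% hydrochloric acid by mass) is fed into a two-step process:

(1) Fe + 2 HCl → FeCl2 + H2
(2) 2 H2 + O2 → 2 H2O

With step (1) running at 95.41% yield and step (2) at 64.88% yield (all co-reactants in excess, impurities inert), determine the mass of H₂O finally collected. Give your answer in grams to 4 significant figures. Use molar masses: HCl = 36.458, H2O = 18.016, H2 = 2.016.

Pure HCl = 218.3 × 0.9292 = 202.84 g.
n(HCl) = 202.84 / 36.458 = 5.5638 mol.
Step 1 (HCl:H2 = 2:1): theoretical n(H2) = 2.7819 mol; at 95.41% yield, n(H2) = 2.6542 mol.
Step 2 (H2:H2O = 2:2): theoretical n(H2O) = 2.6542 mol, so theoretical mass = 2.6542 × 18.016 = 47.818 g.
At 64.88% yield, actual mass of H2O = 47.818 × 0.6488 = 31.024 g.

31.02 g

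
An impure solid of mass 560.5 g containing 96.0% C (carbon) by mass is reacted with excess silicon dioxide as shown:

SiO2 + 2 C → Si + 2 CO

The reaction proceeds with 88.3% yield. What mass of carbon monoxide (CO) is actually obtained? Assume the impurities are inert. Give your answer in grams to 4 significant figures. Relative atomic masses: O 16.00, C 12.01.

1108 g

Pure C available = 560.5 g × 0.960 = 538.08 g.
M(C) = 12.01 g/mol.
M(CO) = 12.01 + 16.00 = 28.01 g/mol.
n(C) = 538.08 g / 12.01 g/mol = 44.803 mol.
From the equation the C:CO mole ratio is 2:2, so n(CO) = 44.803 × 2/2 = 44.803 mol.
Mass of CO = 44.803 mol × 28.01 g/mol = 1254.9 g.
Actual mass collected = 1254.9 g × 0.883 = 1108.1 g.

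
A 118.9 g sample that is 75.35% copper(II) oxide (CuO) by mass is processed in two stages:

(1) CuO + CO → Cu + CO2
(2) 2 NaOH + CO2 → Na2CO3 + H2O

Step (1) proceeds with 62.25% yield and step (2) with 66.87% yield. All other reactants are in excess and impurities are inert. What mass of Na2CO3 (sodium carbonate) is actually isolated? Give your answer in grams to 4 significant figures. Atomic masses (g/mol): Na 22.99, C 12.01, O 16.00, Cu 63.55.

49.69 g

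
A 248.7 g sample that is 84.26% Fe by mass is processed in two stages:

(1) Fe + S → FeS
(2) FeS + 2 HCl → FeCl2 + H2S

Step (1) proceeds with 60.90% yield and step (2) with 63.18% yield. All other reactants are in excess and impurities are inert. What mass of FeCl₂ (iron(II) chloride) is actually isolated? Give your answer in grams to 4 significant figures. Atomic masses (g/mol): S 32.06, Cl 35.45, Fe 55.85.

183.0 g

Pure Fe = 248.7 × 0.8426 = 209.55 g.
M(Fe) = 55.85 g/mol.
M(FeCl2) = 55.85 + 2(35.45) = 126.75 g/mol.
n(Fe) = 209.55 / 55.85 = 3.7521 mol.
Step 1 (Fe:FeS = 1:1): theoretical n(FeS) = 3.7521 mol; at 60.90% yield, n(FeS) = 2.2850 mol.
Step 2 (FeS:FeCl2 = 1:1): theoretical n(FeCl2) = 2.2850 mol, so theoretical mass = 2.2850 × 126.75 = 289.63 g.
At 63.18% yield, actual mass of FeCl2 = 289.63 × 0.6318 = 182.99 g.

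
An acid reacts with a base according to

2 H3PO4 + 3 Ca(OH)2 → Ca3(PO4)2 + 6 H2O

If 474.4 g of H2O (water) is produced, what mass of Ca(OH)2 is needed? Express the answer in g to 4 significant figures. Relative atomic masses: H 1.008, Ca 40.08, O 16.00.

975.6 g

M(H2O) = 2(1.008) + 16.00 = 18.016 g/mol.
M(Ca(OH)2) = 40.08 + 2(16.00) + 2(1.008) = 74.096 g/mol.
n(H2O) = 474.40 g / 18.016 g/mol = 26.332 mol.
From the equation the H2O:Ca(OH)2 mole ratio is 6:3, so n(Ca(OH)2) = 26.332 × 3/6 = 13.166 mol.
Mass of Ca(OH)2 = 13.166 mol × 74.096 g/mol = 975.55 g.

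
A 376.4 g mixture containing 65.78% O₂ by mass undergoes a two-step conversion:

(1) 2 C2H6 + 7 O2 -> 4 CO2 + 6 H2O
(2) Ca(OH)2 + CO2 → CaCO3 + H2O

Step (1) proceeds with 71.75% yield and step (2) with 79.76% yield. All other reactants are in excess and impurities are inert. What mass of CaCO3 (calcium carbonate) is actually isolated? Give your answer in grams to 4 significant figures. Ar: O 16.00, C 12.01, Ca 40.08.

253.3 g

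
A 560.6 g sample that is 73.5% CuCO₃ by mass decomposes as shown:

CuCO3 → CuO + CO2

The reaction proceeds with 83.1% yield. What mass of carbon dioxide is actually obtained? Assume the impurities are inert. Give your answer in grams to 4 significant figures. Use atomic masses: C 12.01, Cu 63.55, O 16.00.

Pure CuCO3 available = 560.6 g × 0.735 = 412.04 g.
M(CuCO3) = 63.55 + 12.01 + 3(16.00) = 123.56 g/mol.
M(CO2) = 12.01 + 2(16.00) = 44.01 g/mol.
n(CuCO3) = 412.04 g / 123.56 g/mol = 3.3347 mol.
From the equation the CuCO3:CO2 mole ratio is 1:1, so n(CO2) = 3.3347 × 1/1 = 3.3347 mol.
Mass of CO2 = 3.3347 mol × 44.01 g/mol = 146.76 g.
Actual mass collected = 146.76 g × 0.831 = 121.96 g.

122.0 g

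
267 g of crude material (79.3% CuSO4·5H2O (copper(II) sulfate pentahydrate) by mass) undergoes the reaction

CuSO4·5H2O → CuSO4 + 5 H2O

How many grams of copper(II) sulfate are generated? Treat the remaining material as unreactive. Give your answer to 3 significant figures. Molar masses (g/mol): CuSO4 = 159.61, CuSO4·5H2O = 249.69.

135 g

Mass of pure CuSO4·5H2O = 267 g × 0.793 = 211.7 g.
n(CuSO4·5H2O) = 211.7 g / 249.69 g/mol = 0.8480 mol.
From the equation the CuSO4·5H2O:CuSO4 mole ratio is 1:1, so n(CuSO4) = 0.8480 × 1/1 = 0.8480 mol.
Mass of CuSO4 = 0.8480 mol × 159.61 g/mol = 135.3 g.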